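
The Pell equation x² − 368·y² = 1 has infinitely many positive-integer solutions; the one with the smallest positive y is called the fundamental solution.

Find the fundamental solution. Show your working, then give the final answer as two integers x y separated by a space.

1151 60

√368 = [19; 5,2,5,38, …], period ℓ=4 (even) → k=3
a_0=19:  p_0=19·1+0=19,  q_0=19·0+1=1
…
a_2=2:  p_2=2·96+19=211,  q_2=2·5+1=11
a_3=5:  p_3=5·211+96=1151,  q_3=5·11+5=60
fundamental: x₁=1151, y₁=60  (since 1324801 − 368·3600 = 1)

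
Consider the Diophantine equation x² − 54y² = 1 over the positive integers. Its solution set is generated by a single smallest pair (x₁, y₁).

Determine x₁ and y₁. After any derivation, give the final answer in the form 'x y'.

d=54: √d = [7; 2,1,6,1,2,14] (ℓ=6, even), read p_5/q_5
step 0: (7, 1)  from 7·(1,0) + (0,1)
…
step 3: (147, 20)  from 6·(22,3) + (15,2)
step 4: (169, 23)  from 1·(147,20) + (22,3)
step 5: (485, 66)  from 2·(169,23) + (147,20)
(x₁, y₁) = (485, 66);  485² − 54·66² = 1 ✓

485 66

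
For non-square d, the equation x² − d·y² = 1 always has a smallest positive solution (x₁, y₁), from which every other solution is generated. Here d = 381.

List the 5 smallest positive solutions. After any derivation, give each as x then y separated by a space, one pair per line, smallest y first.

1015 52
2060449 105560
4182710455 214286748
8490900163201 435001992880
17236523148587575 883053831259652

√381 = [19; 1,1,12,1,1,38, …], period ℓ=6 (even) → k=5
step 0: (19, 1)  from 19·(1,0) + (0,1)
step 1: (20, 1)  from 1·(19,1) + (1,0)
…
step 3: (488, 25)  from 12·(39,2) + (20,1)
step 4: (527, 27)  from 1·(488,25) + (39,2)
step 5: (1015, 52)  from 1·(527,27) + (488,25)
fundamental: x₁=1015, y₁=52  (since 1030225 − 381·2704 = 1)
n=2: (1015,52)∘(1015,52) = (1015·1015+381·52·52, 1015·52+52·1015) = (2060449,105560)
n=3: (2060449,105560)∘(1015,52) = (1015·2060449+381·52·105560, 1015·105560+52·2060449) = (4182710455,214286748)
n=4: (4182710455,214286748)∘(1015,52) = (1015·4182710455+381·52·214286748, 1015·214286748+52·4182710455) = (8490900163201,435001992880)
n=5: (8490900163201,435001992880)∘(1015,52) = (1015·8490900163201+381·52·435001992880, 1015·435001992880+52·8490900163201) = (17236523148587575,883053831259652)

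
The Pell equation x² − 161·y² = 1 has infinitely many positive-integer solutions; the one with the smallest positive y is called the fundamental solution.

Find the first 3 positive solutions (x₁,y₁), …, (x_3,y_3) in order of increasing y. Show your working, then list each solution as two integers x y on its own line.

11775 928
277301249 21854400
6530444402175 514671119072

d=161: √d = [12; 1,2,4,1,2,1,4,2,1,24] (ℓ=10, even), read p_9/q_9
i=0: a=12 ⇒ p=12, q=1
…
i=2: a=2 ⇒ p=38, q=3
…
i=8: a=2 ⇒ p=8108, q=639
i=9: a=1 ⇒ p=11775, q=928
→ (11775, 928).  Check: 11775²=138650625, 161·928²=138650624, difference 1.
(11775+928√161)^2 = 277301249 + 21854400√161
(11775+928√161)^3 = 6530444402175 + 514671119072√161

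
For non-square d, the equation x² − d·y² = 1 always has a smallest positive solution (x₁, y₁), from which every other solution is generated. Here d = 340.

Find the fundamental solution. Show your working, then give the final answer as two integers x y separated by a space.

285769 15498

[18; 2,3,1,1,1,…,3,2,36] for √340; ℓ=14 ⇒ convergent index 13
k=0  a_k=18  p_k/q_k = 18/1
…
k=2  a_k=3  p_k/q_k = 129/7
…
k=10  a_k=1  p_k/q_k = 21039/1141
…
k=12  a_k=3  p_k/q_k = 125478/6805
k=13  a_k=2  p_k/q_k = 285769/15498
fundamental: x₁=285769, y₁=15498  (since 81663921361 − 340·240188004 = 1)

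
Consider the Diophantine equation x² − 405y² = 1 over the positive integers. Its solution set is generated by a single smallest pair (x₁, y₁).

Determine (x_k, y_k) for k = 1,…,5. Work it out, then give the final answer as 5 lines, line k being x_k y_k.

√405 = [20; 8,40, …], period ℓ=2 (even) → k=1
step 0: (20, 1)  from 20·(1,0) + (0,1)
step 1: (161, 8)  from 8·(20,1) + (1,0)
(x₁, y₁) = (161, 8);  161² − 405·8² = 1 ✓
(161+8√405)^2 = 51841 + 2576√405
(161+8√405)^3 = 16692641 + 829464√405
(161+8√405)^4 = 5374978561 + 267084832√405
(161+8√405)^5 = 1730726404001 + 86000486440√405

161 8
51841 2576
16692641 829464
5374978561 267084832
1730726404001 86000486440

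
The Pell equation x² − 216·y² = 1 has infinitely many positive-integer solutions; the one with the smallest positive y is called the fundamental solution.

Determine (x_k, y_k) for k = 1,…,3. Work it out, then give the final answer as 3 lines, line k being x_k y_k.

d=216: √d = [14; 1,2,3,2,1,28] (ℓ=6, even), read p_5/q_5
a_0=14:  p_0=14·1+0=14,  q_0=14·0+1=1
…
a_2=2:  p_2=2·15+14=44,  q_2=2·1+1=3
a_3=3:  p_3=3·44+15=147,  q_3=3·3+1=10
a_4=2:  p_4=2·147+44=338,  q_4=2·10+3=23
a_5=1:  p_5=1·338+147=485,  q_5=1·23+10=33
(x₁, y₁) = (485, 33);  485² − 216·33² = 1 ✓
k=2:  x_2 = 485·485+216·33·33 = 470449,  y_2 = 485·33+33·485 = 32010
k=3:  x_3 = 485·470449+216·33·32010 = 456335045,  y_3 = 485·32010+33·470449 = 31049667

485 33
470449 32010
456335045 31049667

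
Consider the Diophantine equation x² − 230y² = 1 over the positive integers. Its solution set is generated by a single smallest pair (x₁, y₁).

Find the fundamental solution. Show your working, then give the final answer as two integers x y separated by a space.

91 6

[15; 6,30] for √230; ℓ=2 ⇒ convergent index 1
k=0  a_k=15  p_k/q_k = 15/1
k=1  a_k=6  p_k/q_k = 91/6
fundamental: x₁=91, y₁=6  (since 8281 − 230·36 = 1)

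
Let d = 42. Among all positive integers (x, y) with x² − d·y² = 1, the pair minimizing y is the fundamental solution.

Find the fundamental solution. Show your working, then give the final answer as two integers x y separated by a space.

13 2

√42 = [6; 2,12, …], period ℓ=2 (even) → k=1
a_0=6:  p_0=6·1+0=6,  q_0=6·0+1=1
a_1=2:  p_1=2·6+1=13,  q_1=2·1+0=2
fundamental: x₁=13, y₁=2  (since 169 − 42·4 = 1)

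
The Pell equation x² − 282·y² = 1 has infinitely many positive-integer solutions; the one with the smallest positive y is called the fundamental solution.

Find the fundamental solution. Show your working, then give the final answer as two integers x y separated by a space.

2351 140

[16; 1,3,1,4,1,3,1,32] for √282; ℓ=8 ⇒ convergent index 7
i=0: a=16 ⇒ p=16, q=1
i=1: a=1 ⇒ p=17, q=1
i=2: a=3 ⇒ p=67, q=4
i=3: a=1 ⇒ p=84, q=5
i=4: a=4 ⇒ p=403, q=24
i=5: a=1 ⇒ p=487, q=29
i=6: a=3 ⇒ p=1864, q=111
i=7: a=1 ⇒ p=2351, q=140
fundamental: x₁=2351, y₁=140  (since 5527201 − 282·19600 = 1)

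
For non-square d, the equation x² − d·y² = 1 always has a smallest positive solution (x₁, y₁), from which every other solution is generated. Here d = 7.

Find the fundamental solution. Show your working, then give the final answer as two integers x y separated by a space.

√7 → a₀=2, period (1,1,1,4); ℓ=4 even so k=3
step 0: (2, 1)  from 2·(1,0) + (0,1)
step 1: (3, 1)  from 1·(2,1) + (1,0)
step 2: (5, 2)  from 1·(3,1) + (2,1)
step 3: (8, 3)  from 1·(5,2) + (3,1)
→ (8, 3).  Check: 8²=64, 7·3²=63, difference 1.

8 3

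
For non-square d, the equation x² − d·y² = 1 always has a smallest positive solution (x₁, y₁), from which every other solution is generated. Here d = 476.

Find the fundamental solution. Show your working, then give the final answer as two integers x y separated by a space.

28799 1320

√476 = [21; 1,4,2,10,2,4,1,42, …], period ℓ=8 (even) → k=7
a_0=21:  p_0=21·1+0=21,  q_0=21·0+1=1
a_1=1:  p_1=1·21+1=22,  q_1=1·1+0=1
a_2=4:  p_2=4·22+21=109,  q_2=4·1+1=5
a_3=2:  p_3=2·109+22=240,  q_3=2·5+1=11
…
a_6=4:  p_6=4·5258+2509=23541,  q_6=4·241+115=1079
a_7=1:  p_7=1·23541+5258=28799,  q_7=1·1079+241=1320
→ (28799, 1320).  Check: 28799²=829382401, 476·1320²=829382400, difference 1.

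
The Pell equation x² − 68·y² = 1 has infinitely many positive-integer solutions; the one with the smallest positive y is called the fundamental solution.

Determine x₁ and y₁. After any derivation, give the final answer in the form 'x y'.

33 4

√68 = [8; 4,16, …], period ℓ=2 (even) → k=1
a_0=8:  p_0=8·1+0=8,  q_0=8·0+1=1
a_1=4:  p_1=4·8+1=33,  q_1=4·1+0=4
fundamental: x₁=33, y₁=4  (since 1089 − 68·16 = 1)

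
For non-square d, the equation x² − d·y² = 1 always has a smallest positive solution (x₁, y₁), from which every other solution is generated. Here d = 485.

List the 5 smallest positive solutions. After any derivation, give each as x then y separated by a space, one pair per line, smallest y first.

969 44
1877921 85272
3639409929 165257092
7053174564481 320268159024
13669048666554249 620679526931420

√485 → a₀=22, period (44); ℓ=1 odd so k=1
step 0: (22, 1)  from 22·(1,0) + (0,1)
step 1: (969, 44)  from 44·(22,1) + (1,0)
→ (969, 44).  Check: 969²=938961, 485·44²=938960, difference 1.
(x_2, y_2) = (969·969 + 485·44·44, 969·44 + 44·969) = (1877921, 85272)
(x_3, y_3) = (969·1877921 + 485·44·85272, 969·85272 + 44·1877921) = (3639409929, 165257092)
(x_4, y_4) = (969·3639409929 + 485·44·165257092, 969·165257092 + 44·3639409929) = (7053174564481, 320268159024)
(x_5, y_5) = (969·7053174564481 + 485·44·320268159024, 969·320268159024 + 44·7053174564481) = (13669048666554249, 620679526931420)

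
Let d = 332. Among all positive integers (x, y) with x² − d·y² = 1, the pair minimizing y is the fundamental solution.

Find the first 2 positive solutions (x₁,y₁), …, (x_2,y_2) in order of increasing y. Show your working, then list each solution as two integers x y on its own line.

13447 738
361643617 19847772

√332 → a₀=18, period (4,1,1,8,1,1,4,36); ℓ=8 even so k=7
a_0=18:  p_0=18·1+0=18,  q_0=18·0+1=1
a_1=4:  p_1=4·18+1=73,  q_1=4·1+0=4
…
a_3=1:  p_3=1·91+73=164,  q_3=1·5+4=9
…
a_6=1:  p_6=1·1567+1403=2970,  q_6=1·86+77=163
a_7=4:  p_7=4·2970+1567=13447,  q_7=4·163+86=738
→ (13447, 738).  Check: 13447²=180821809, 332·738²=180821808, difference 1.
k=2:  x_2 = 13447·13447+332·738·738 = 361643617,  y_2 = 13447·738+738·13447 = 19847772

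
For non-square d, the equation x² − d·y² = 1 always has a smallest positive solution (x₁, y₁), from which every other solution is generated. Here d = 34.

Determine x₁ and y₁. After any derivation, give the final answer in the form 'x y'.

d=34: √d = [5; 1,4,1,10] (ℓ=4, even), read p_3/q_3
k=0  a_k=5  p_k/q_k = 5/1
…
k=2  a_k=4  p_k/q_k = 29/5
k=3  a_k=1  p_k/q_k = 35/6
fundamental: x₁=35, y₁=6  (since 1225 − 34·36 = 1)

35 6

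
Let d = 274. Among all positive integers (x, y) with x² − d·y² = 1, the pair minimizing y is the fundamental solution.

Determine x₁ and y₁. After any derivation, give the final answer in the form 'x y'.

3959299 239190

[16; 1,1,4,4,1,1,32] for √274; ℓ=7 ⇒ convergent index 13
k=0  a_k=16  p_k/q_k = 16/1
…
k=2  a_k=1  p_k/q_k = 33/2
k=3  a_k=4  p_k/q_k = 149/9
k=4  a_k=4  p_k/q_k = 629/38
…
k=9  a_k=1  p_k/q_k = 93011/5619
…
k=11  a_k=4  p_k/q_k = 1770023/106931
k=12  a_k=1  p_k/q_k = 2189276/132259
k=13  a_k=1  p_k/q_k = 3959299/239190
(x₁, y₁) = (3959299, 239190);  3959299² − 274·239190² = 1 ✓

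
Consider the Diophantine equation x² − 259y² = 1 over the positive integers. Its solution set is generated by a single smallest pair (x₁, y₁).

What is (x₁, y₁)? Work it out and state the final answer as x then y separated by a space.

√259 → a₀=16, period (10,1,2,3,4,3,2,1,10,32); ℓ=10 even so k=9
i=0: a=16 ⇒ p=16, q=1
…
i=2: a=1 ⇒ p=177, q=11
i=3: a=2 ⇒ p=515, q=32
i=4: a=3 ⇒ p=1722, q=107
i=5: a=4 ⇒ p=7403, q=460
i=6: a=3 ⇒ p=23931, q=1487
i=7: a=2 ⇒ p=55265, q=3434
i=8: a=1 ⇒ p=79196, q=4921
i=9: a=10 ⇒ p=847225, q=52644
fundamental: x₁=847225, y₁=52644  (since 717790200625 − 259·2771390736 = 1)

847225 52644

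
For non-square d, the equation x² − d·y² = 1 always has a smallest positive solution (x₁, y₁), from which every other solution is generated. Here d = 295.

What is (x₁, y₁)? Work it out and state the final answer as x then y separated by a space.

2024999 117900

d=295: √d = [17; 5,1,2,3,2,6,2,3,2,1,5,34] (ℓ=12, even), read p_11/q_11
step 0: (17, 1)  from 17·(1,0) + (0,1)
step 1: (86, 5)  from 5·(17,1) + (1,0)
step 2: (103, 6)  from 1·(86,5) + (17,1)
step 3: (292, 17)  from 2·(103,6) + (86,5)
step 4: (979, 57)  from 3·(292,17) + (103,6)
step 5: (2250, 131)  from 2·(979,57) + (292,17)
step 6: (14479, 843)  from 6·(2250,131) + (979,57)
step 7: (31208, 1817)  from 2·(14479,843) + (2250,131)
step 8: (108103, 6294)  from 3·(31208,1817) + (14479,843)
step 9: (247414, 14405)  from 2·(108103,6294) + (31208,1817)
step 10: (355517, 20699)  from 1·(247414,14405) + (108103,6294)
step 11: (2024999, 117900)  from 5·(355517,20699) + (247414,14405)
(x₁, y₁) = (2024999, 117900);  2024999² − 295·117900² = 1 ✓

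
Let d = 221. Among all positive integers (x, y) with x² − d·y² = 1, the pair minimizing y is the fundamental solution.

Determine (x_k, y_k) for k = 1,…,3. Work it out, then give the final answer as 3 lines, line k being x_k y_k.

d=221: √d = [14; 1,6,2,6,1,28] (ℓ=6, even), read p_5/q_5
step 0: (14, 1)  from 14·(1,0) + (0,1)
step 1: (15, 1)  from 1·(14,1) + (1,0)
…
step 4: (1442, 97)  from 6·(223,15) + (104,7)
step 5: (1665, 112)  from 1·(1442,97) + (223,15)
(x₁, y₁) = (1665, 112);  1665² − 221·112² = 1 ✓
k=2:  x_2 = 1665·1665+221·112·112 = 5544449,  y_2 = 1665·112+112·1665 = 372960
k=3:  x_3 = 1665·5544449+221·112·372960 = 18463013505,  y_3 = 1665·372960+112·5544449 = 1241956688

1665 112
5544449 372960
18463013505 1241956688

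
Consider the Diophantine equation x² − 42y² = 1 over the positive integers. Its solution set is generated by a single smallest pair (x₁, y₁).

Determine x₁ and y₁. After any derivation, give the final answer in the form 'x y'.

13 2

d=42: √d = [6; 2,12] (ℓ=2, even), read p_1/q_1
i=0: a=6 ⇒ p=6, q=1
i=1: a=2 ⇒ p=13, q=2
(x₁, y₁) = (13, 2);  13² − 42·2² = 1 ✓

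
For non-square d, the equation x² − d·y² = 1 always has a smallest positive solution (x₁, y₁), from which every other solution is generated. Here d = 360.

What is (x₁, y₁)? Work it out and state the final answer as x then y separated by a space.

[18; 1,36] for √360; ℓ=2 ⇒ convergent index 1
k=0  a_k=18  p_k/q_k = 18/1
k=1  a_k=1  p_k/q_k = 19/1
fundamental: x₁=19, y₁=1  (since 361 − 360·1 = 1)

19 1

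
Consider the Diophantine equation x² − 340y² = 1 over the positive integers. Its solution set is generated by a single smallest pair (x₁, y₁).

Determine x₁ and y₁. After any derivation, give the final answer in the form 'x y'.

[18; 2,3,1,1,1,…,3,2,36] for √340; ℓ=14 ⇒ convergent index 13
a_0=18:  p_0=18·1+0=18,  q_0=18·0+1=1
…
a_2=3:  p_2=3·37+18=129,  q_2=3·2+1=7
a_3=1:  p_3=1·129+37=166,  q_3=1·7+2=9
a_4=1:  p_4=1·166+129=295,  q_4=1·9+7=16
a_5=1:  p_5=1·295+166=461,  q_5=1·16+9=25
…
a_7=8:  p_7=8·756+461=6509,  q_7=8·41+25=353
a_8=1:  p_8=1·6509+756=7265,  q_8=1·353+41=394
a_9=1:  p_9=1·7265+6509=13774,  q_9=1·394+353=747
a_10=1:  p_10=1·13774+7265=21039,  q_10=1·747+394=1141
a_11=1:  p_11=1·21039+13774=34813,  q_11=1·1141+747=1888
a_12=3:  p_12=3·34813+21039=125478,  q_12=3·1888+1141=6805
a_13=2:  p_13=2·125478+34813=285769,  q_13=2·6805+1888=15498
fundamental: x₁=285769, y₁=15498  (since 81663921361 − 340·240188004 = 1)

285769 15498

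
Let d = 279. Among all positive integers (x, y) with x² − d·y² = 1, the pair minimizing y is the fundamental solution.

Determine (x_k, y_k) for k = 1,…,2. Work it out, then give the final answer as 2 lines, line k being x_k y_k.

1520 91
4620799 276640

√279 = [16; 1,2,2,1,2,2,1,32, …], period ℓ=8 (even) → k=7
k=0  a_k=16  p_k/q_k = 16/1
…
k=5  a_k=2  p_k/q_k = 451/27
k=6  a_k=2  p_k/q_k = 1069/64
k=7  a_k=1  p_k/q_k = 1520/91
→ (1520, 91).  Check: 1520²=2310400, 279·91²=2310399, difference 1.
n=2: (1520,91)∘(1520,91) = (1520·1520+279·91·91, 1520·91+91·1520) = (4620799,276640)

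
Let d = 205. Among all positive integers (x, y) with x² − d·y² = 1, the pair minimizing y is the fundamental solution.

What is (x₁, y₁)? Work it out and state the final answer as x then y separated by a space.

39689 2772

√205 → a₀=14, period (3,6,1,4,1,6,3,28); ℓ=8 even so k=7
a_0=14:  p_0=14·1+0=14,  q_0=14·0+1=1
…
a_2=6:  p_2=6·43+14=272,  q_2=6·3+1=19
a_3=1:  p_3=1·272+43=315,  q_3=1·19+3=22
a_4=4:  p_4=4·315+272=1532,  q_4=4·22+19=107
a_5=1:  p_5=1·1532+315=1847,  q_5=1·107+22=129
a_6=6:  p_6=6·1847+1532=12614,  q_6=6·129+107=881
a_7=3:  p_7=3·12614+1847=39689,  q_7=3·881+129=2772
→ (39689, 2772).  Check: 39689²=1575216721, 205·2772²=1575216720, difference 1.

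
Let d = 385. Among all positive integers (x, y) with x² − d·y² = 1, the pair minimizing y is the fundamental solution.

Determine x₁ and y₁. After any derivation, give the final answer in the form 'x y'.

95831 4884

[19; 1,1,1,1,1,…,1,1,38] for √385; ℓ=16 ⇒ convergent index 15
i=0: a=19 ⇒ p=19, q=1
i=1: a=1 ⇒ p=20, q=1
i=2: a=1 ⇒ p=39, q=2
…
i=6: a=3 ⇒ p=569, q=29
i=7: a=1 ⇒ p=726, q=37
…
i=9: a=1 ⇒ p=2747, q=140
…
i=11: a=1 ⇒ p=13009, q=663
i=12: a=1 ⇒ p=23271, q=1186
i=13: a=1 ⇒ p=36280, q=1849
i=14: a=1 ⇒ p=59551, q=3035
i=15: a=1 ⇒ p=95831, q=4884
(x₁, y₁) = (95831, 4884);  95831² − 385·4884² = 1 ✓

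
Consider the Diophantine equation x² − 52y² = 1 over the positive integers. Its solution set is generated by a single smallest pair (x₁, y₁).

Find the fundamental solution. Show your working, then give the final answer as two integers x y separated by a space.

649 90

[7; 4,1,2,1,4,14] for √52; ℓ=6 ⇒ convergent index 5
i=0: a=7 ⇒ p=7, q=1
…
i=4: a=1 ⇒ p=137, q=19
i=5: a=4 ⇒ p=649, q=90
(x₁, y₁) = (649, 90);  649² − 52·90² = 1 ✓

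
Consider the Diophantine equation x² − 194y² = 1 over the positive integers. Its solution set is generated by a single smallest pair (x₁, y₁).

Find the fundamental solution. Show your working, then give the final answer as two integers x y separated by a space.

d=194: √d = [13; 1,12,1,26] (ℓ=4, even), read p_3/q_3
a_0=13:  p_0=13·1+0=13,  q_0=13·0+1=1
a_1=1:  p_1=1·13+1=14,  q_1=1·1+0=1
a_2=12:  p_2=12·14+13=181,  q_2=12·1+1=13
a_3=1:  p_3=1·181+14=195,  q_3=1·13+1=14
fundamental: x₁=195, y₁=14  (since 38025 − 194·196 = 1)

195 14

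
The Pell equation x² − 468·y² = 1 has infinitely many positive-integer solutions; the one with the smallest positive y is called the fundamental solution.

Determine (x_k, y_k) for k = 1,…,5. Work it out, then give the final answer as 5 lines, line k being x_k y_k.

√468 = [21; 1,1,1,2,1,1,1,42, …], period ℓ=8 (even) → k=7
a_0=21:  p_0=21·1+0=21,  q_0=21·0+1=1
a_1=1:  p_1=1·21+1=22,  q_1=1·1+0=1
a_2=1:  p_2=1·22+21=43,  q_2=1·1+1=2
…
a_4=2:  p_4=2·65+43=173,  q_4=2·3+2=8
a_5=1:  p_5=1·173+65=238,  q_5=1·8+3=11
a_6=1:  p_6=1·238+173=411,  q_6=1·11+8=19
a_7=1:  p_7=1·411+238=649,  q_7=1·19+11=30
(x₁, y₁) = (649, 30);  649² − 468·30² = 1 ✓
k=2:  x_2 = 649·649+468·30·30 = 842401,  y_2 = 649·30+30·649 = 38940
k=3:  x_3 = 649·842401+468·30·38940 = 1093435849,  y_3 = 649·38940+30·842401 = 50544090
k=4:  x_4 = 649·1093435849+468·30·50544090 = 1419278889601,  y_4 = 649·50544090+30·1093435849 = 65606189880
k=5:  x_5 = 649·1419278889601+468·30·65606189880 = 1842222905266249,  y_5 = 649·65606189880+30·1419278889601 = 85156783920150

649 30
842401 38940
1093435849 50544090
1419278889601 65606189880
1842222905266249 85156783920150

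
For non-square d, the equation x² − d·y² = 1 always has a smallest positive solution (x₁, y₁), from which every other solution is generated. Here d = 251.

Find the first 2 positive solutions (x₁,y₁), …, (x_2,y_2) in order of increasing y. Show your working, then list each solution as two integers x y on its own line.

3674890 231957
27009633024199 1704832919460

[15; 1,5,2,1,2,…,5,1,30] for √251; ℓ=14 ⇒ convergent index 13
k=0  a_k=15  p_k/q_k = 15/1
…
k=9  a_k=2  p_k/q_k = 151649/9572
k=10  a_k=1  p_k/q_k = 212692/13425
…
k=12  a_k=5  p_k/q_k = 3097857/195535
k=13  a_k=1  p_k/q_k = 3674890/231957
fundamental: x₁=3674890, y₁=231957  (since 13504816512100 − 251·53804049849 = 1)
k=2:  x_2 = 3674890·3674890+251·231957·231957 = 27009633024199,  y_2 = 3674890·231957+231957·3674890 = 1704832919460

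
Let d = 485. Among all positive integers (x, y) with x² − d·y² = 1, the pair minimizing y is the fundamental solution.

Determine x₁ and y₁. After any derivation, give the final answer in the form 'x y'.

d=485: √d = [22; 44] (ℓ=1, odd), read p_1/q_1
k=0  a_k=22  p_k/q_k = 22/1
k=1  a_k=44  p_k/q_k = 969/44
→ (969, 44).  Check: 969²=938961, 485·44²=938960, difference 1.

969 44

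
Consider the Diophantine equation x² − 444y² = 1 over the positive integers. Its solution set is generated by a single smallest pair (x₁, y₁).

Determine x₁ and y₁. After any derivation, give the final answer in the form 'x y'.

[21; 14,42] for √444; ℓ=2 ⇒ convergent index 1
k=0  a_k=21  p_k/q_k = 21/1
k=1  a_k=14  p_k/q_k = 295/14
fundamental: x₁=295, y₁=14  (since 87025 − 444·196 = 1)

295 14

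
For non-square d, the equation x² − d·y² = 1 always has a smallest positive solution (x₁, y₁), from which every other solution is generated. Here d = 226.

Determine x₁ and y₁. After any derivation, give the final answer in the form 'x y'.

451 30

√226 → a₀=15, period (30); ℓ=1 odd so k=1
a_0=15:  p_0=15·1+0=15,  q_0=15·0+1=1
a_1=30:  p_1=30·15+1=451,  q_1=30·1+0=30
fundamental: x₁=451, y₁=30  (since 203401 − 226·900 = 1)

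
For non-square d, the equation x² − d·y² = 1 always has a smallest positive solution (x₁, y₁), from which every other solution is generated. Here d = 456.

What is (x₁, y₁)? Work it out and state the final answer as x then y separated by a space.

d=456: √d = [21; 2,1,4,1,2,42] (ℓ=6, even), read p_5/q_5
k=0  a_k=21  p_k/q_k = 21/1
k=1  a_k=2  p_k/q_k = 43/2
k=2  a_k=1  p_k/q_k = 64/3
k=3  a_k=4  p_k/q_k = 299/14
k=4  a_k=1  p_k/q_k = 363/17
k=5  a_k=2  p_k/q_k = 1025/48
fundamental: x₁=1025, y₁=48  (since 1050625 − 456·2304 = 1)

1025 48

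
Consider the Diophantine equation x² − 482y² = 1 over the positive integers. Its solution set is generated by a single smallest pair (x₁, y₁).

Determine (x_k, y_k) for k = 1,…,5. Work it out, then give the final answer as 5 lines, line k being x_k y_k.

483 22
466577 21252
450712899 20529410
435388193857 19831388808
420584544552963 19157101059118

d=482: √d = [21; 1,20,1,42] (ℓ=4, even), read p_3/q_3
i=0: a=21 ⇒ p=21, q=1
i=1: a=1 ⇒ p=22, q=1
i=2: a=20 ⇒ p=461, q=21
i=3: a=1 ⇒ p=483, q=22
→ (483, 22).  Check: 483²=233289, 482·22²=233288, difference 1.
n=2: (483,22)∘(483,22) = (483·483+482·22·22, 483·22+22·483) = (466577,21252)
n=3: (466577,21252)∘(483,22) = (483·466577+482·22·21252, 483·21252+22·466577) = (450712899,20529410)
n=4: (450712899,20529410)∘(483,22) = (483·450712899+482·22·20529410, 483·20529410+22·450712899) = (435388193857,19831388808)
n=5: (435388193857,19831388808)∘(483,22) = (483·435388193857+482·22·19831388808, 483·19831388808+22·435388193857) = (420584544552963,19157101059118)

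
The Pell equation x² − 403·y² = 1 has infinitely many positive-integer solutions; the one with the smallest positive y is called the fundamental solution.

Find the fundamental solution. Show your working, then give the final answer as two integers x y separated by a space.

669878 33369

d=403: √d = [20; 13,2,1,3,1,3,1,2,13,40] (ℓ=10, even), read p_9/q_9
step 0: (20, 1)  from 20·(1,0) + (0,1)
step 1: (261, 13)  from 13·(20,1) + (1,0)
step 2: (542, 27)  from 2·(261,13) + (20,1)
step 3: (803, 40)  from 1·(542,27) + (261,13)
step 4: (2951, 147)  from 3·(803,40) + (542,27)
…
step 8: (50147, 2498)  from 2·(17967,895) + (14213,708)
step 9: (669878, 33369)  from 13·(50147,2498) + (17967,895)
(x₁, y₁) = (669878, 33369);  669878² − 403·33369² = 1 ✓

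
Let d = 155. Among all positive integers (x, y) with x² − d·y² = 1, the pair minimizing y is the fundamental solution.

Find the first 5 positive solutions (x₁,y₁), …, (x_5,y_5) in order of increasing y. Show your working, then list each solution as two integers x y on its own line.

d=155: √d = [12; 2,4,2,24] (ℓ=4, even), read p_3/q_3
k=0  a_k=12  p_k/q_k = 12/1
k=1  a_k=2  p_k/q_k = 25/2
k=2  a_k=4  p_k/q_k = 112/9
k=3  a_k=2  p_k/q_k = 249/20
fundamental: x₁=249, y₁=20  (since 62001 − 155·400 = 1)
(x_2, y_2) = (249·249 + 155·20·20, 249·20 + 20·249) = (124001, 9960)
(x_3, y_3) = (249·124001 + 155·20·9960, 249·9960 + 20·124001) = (61752249, 4960060)
(x_4, y_4) = (249·61752249 + 155·20·4960060, 249·4960060 + 20·61752249) = (30752496001, 2470099920)
(x_5, y_5) = (249·30752496001 + 155·20·2470099920, 249·2470099920 + 20·30752496001) = (15314681256249, 1230104800100)

249 20
124001 9960
61752249 4960060
30752496001 2470099920
15314681256249 1230104800100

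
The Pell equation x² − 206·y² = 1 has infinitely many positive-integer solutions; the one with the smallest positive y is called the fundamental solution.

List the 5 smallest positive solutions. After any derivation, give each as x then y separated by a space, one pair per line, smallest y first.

√206 = [14; 2,1,5,14,5,1,2,28, …], period ℓ=8 (even) → k=7
i=0: a=14 ⇒ p=14, q=1
…
i=6: a=1 ⇒ p=20998, q=1463
i=7: a=2 ⇒ p=59535, q=4148
→ (59535, 4148).  Check: 59535²=3544416225, 206·4148²=3544416224, difference 1.
(59535+4148√206)^2 = 7088832449 + 493902360√206
(59535+4148√206)^3 = 844067279642895 + 58808954001052√206
(59535+4148√206)^4 = 100503090979990675201 + 7002382152411359280√206
(59535+4148√206)^5 = 11966903042143422416540175 + 833773642828811595468548√206

59535 4148
7088832449 493902360
844067279642895 58808954001052
100503090979990675201 7002382152411359280
11966903042143422416540175 833773642828811595468548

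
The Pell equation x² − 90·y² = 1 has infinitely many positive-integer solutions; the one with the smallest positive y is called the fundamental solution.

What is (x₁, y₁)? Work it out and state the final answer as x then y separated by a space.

√90 → a₀=9, period (2,18); ℓ=2 even so k=1
a_0=9:  p_0=9·1+0=9,  q_0=9·0+1=1
a_1=2:  p_1=2·9+1=19,  q_1=2·1+0=2
fundamental: x₁=19, y₁=2  (since 361 − 90·4 = 1)

19 2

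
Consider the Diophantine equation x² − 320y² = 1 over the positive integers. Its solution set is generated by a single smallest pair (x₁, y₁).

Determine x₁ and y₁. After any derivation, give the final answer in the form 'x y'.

161 9

√320 → a₀=17, period (1,7,1,34); ℓ=4 even so k=3
a_0=17:  p_0=17·1+0=17,  q_0=17·0+1=1
a_1=1:  p_1=1·17+1=18,  q_1=1·1+0=1
a_2=7:  p_2=7·18+17=143,  q_2=7·1+1=8
a_3=1:  p_3=1·143+18=161,  q_3=1·8+1=9
(x₁, y₁) = (161, 9);  161² − 320·9² = 1 ✓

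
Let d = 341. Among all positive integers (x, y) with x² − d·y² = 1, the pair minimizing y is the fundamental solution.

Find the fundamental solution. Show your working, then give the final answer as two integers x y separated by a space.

10626551 575460

[18; 2,6,1,8,2,…,6,2,36] for √341; ℓ=14 ⇒ convergent index 13
i=0: a=18 ⇒ p=18, q=1
…
i=2: a=6 ⇒ p=240, q=13
…
i=4: a=8 ⇒ p=2456, q=133
…
i=11: a=1 ⇒ p=718667, q=38918
i=12: a=6 ⇒ p=4953942, q=268271
i=13: a=2 ⇒ p=10626551, q=575460
→ (10626551, 575460).  Check: 10626551²=112923586155601, 341·575460²=112923586155600, difference 1.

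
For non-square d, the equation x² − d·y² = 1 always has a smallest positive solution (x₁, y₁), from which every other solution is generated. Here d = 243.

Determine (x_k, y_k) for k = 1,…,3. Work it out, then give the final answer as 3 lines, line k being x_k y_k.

70226 4505
9863382151 632736260
1385331749802026 88869073185015

[15; 1,1,2,3,15,3,2,1,1,30] for √243; ℓ=10 ⇒ convergent index 9
i=0: a=15 ⇒ p=15, q=1
…
i=4: a=3 ⇒ p=265, q=17
…
i=8: a=1 ⇒ p=41325, q=2651
i=9: a=1 ⇒ p=70226, q=4505
(x₁, y₁) = (70226, 4505);  70226² − 243·4505² = 1 ✓
(70226+4505√243)^2 = 9863382151 + 632736260√243
(70226+4505√243)^3 = 1385331749802026 + 88869073185015√243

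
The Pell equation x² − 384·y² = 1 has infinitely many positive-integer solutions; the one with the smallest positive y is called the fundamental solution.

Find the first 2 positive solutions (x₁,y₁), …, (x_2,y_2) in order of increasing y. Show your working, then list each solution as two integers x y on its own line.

d=384: √d = [19; 1,1,2,9,2,1,1,38] (ℓ=8, even), read p_7/q_7
step 0: (19, 1)  from 19·(1,0) + (0,1)
…
step 2: (39, 2)  from 1·(20,1) + (19,1)
step 3: (98, 5)  from 2·(39,2) + (20,1)
…
step 5: (1940, 99)  from 2·(921,47) + (98,5)
step 6: (2861, 146)  from 1·(1940,99) + (921,47)
step 7: (4801, 245)  from 1·(2861,146) + (1940,99)
(x₁, y₁) = (4801, 245);  4801² − 384·245² = 1 ✓
k=2:  x_2 = 4801·4801+384·245·245 = 46099201,  y_2 = 4801·245+245·4801 = 2352490

4801 245
46099201 2352490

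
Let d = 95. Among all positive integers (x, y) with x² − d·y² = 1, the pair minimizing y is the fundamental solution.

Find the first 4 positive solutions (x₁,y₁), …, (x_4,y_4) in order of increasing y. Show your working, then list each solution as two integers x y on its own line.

39 4
3041 312
237159 24332
18495361 1897584

d=95: √d = [9; 1,2,1,18] (ℓ=4, even), read p_3/q_3
step 0: (9, 1)  from 9·(1,0) + (0,1)
…
step 2: (29, 3)  from 2·(10,1) + (9,1)
step 3: (39, 4)  from 1·(29,3) + (10,1)
fundamental: x₁=39, y₁=4  (since 1521 − 95·16 = 1)
k=2:  x_2 = 39·39+95·4·4 = 3041,  y_2 = 39·4+4·39 = 312
k=3:  x_3 = 39·3041+95·4·312 = 237159,  y_3 = 39·312+4·3041 = 24332
k=4:  x_4 = 39·237159+95·4·24332 = 18495361,  y_4 = 39·24332+4·237159 = 1897584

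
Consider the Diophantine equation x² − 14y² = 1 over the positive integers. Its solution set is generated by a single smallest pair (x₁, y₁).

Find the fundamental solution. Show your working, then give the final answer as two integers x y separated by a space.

[3; 1,2,1,6] for √14; ℓ=4 ⇒ convergent index 3
i=0: a=3 ⇒ p=3, q=1
i=1: a=1 ⇒ p=4, q=1
i=2: a=2 ⇒ p=11, q=3
i=3: a=1 ⇒ p=15, q=4
(x₁, y₁) = (15, 4);  15² − 14·4² = 1 ✓

15 4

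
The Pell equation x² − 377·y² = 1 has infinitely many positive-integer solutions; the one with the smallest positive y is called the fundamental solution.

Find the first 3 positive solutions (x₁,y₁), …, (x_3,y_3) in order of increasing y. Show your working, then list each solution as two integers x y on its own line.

d=377: √d = [19; 2,2,2,38] (ℓ=4, even), read p_3/q_3
i=0: a=19 ⇒ p=19, q=1
i=1: a=2 ⇒ p=39, q=2
i=2: a=2 ⇒ p=97, q=5
i=3: a=2 ⇒ p=233, q=12
→ (233, 12).  Check: 233²=54289, 377·12²=54288, difference 1.
(233+12√377)^2 = 108577 + 5592√377
(233+12√377)^3 = 50596649 + 2605860√377

233 12
108577 5592
50596649 2605860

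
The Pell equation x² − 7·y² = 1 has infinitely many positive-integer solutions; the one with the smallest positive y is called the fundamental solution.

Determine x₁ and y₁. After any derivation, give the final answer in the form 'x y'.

8 3

d=7: √d = [2; 1,1,1,4] (ℓ=4, even), read p_3/q_3
k=0  a_k=2  p_k/q_k = 2/1
…
k=2  a_k=1  p_k/q_k = 5/2
k=3  a_k=1  p_k/q_k = 8/3
→ (8, 3).  Check: 8²=64, 7·3²=63, difference 1.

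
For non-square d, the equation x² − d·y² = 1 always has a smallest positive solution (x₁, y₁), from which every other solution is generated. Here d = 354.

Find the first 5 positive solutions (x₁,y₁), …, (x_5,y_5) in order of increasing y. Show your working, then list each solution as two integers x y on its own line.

258065 13716
133195088449 7079239080
68745981000924305 3653807666346684
35481863173873866451201 1885839750824434773840
18313254039862772710457447825 973338470589361712155692516

√354 → a₀=18, period (1,4,2,2,18,2,2,4,1,36); ℓ=10 even so k=9
step 0: (18, 1)  from 18·(1,0) + (0,1)
…
step 2: (94, 5)  from 4·(19,1) + (18,1)
step 3: (207, 11)  from 2·(94,5) + (19,1)
step 4: (508, 27)  from 2·(207,11) + (94,5)
step 5: (9351, 497)  from 18·(508,27) + (207,11)
step 6: (19210, 1021)  from 2·(9351,497) + (508,27)
step 7: (47771, 2539)  from 2·(19210,1021) + (9351,497)
step 8: (210294, 11177)  from 4·(47771,2539) + (19210,1021)
step 9: (258065, 13716)  from 1·(210294,11177) + (47771,2539)
(x₁, y₁) = (258065, 13716);  258065² − 354·13716² = 1 ✓
n=2: (258065,13716)∘(258065,13716) = (258065·258065+354·13716·13716, 258065·13716+13716·258065) = (133195088449,7079239080)
n=3: (133195088449,7079239080)∘(258065,13716) = (258065·133195088449+354·13716·7079239080, 258065·7079239080+13716·133195088449) = (68745981000924305,3653807666346684)
n=4: (68745981000924305,3653807666346684)∘(258065,13716) = (258065·68745981000924305+354·13716·3653807666346684, 258065·3653807666346684+13716·68745981000924305) = (35481863173873866451201,1885839750824434773840)
n=5: (35481863173873866451201,1885839750824434773840)∘(258065,13716) = (258065·35481863173873866451201+354·13716·1885839750824434773840, 258065·1885839750824434773840+13716·35481863173873866451201) = (18313254039862772710457447825,973338470589361712155692516)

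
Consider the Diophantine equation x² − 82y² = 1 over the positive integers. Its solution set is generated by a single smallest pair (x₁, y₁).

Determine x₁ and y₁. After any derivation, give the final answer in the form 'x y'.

√82 → a₀=9, period (18); ℓ=1 odd so k=1
a_0=9:  p_0=9·1+0=9,  q_0=9·0+1=1
a_1=18:  p_1=18·9+1=163,  q_1=18·1+0=18
(x₁, y₁) = (163, 18);  163² − 82·18² = 1 ✓

163 18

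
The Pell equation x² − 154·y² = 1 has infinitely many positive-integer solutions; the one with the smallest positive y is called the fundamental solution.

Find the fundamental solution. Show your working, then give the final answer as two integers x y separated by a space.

√154 = [12; 2,2,3,1,2,1,3,2,2,24, …], period ℓ=10 (even) → k=9
i=0: a=12 ⇒ p=12, q=1
i=1: a=2 ⇒ p=25, q=2
…
i=4: a=1 ⇒ p=273, q=22
…
i=6: a=1 ⇒ p=1030, q=83
…
i=8: a=2 ⇒ p=8724, q=703
i=9: a=2 ⇒ p=21295, q=1716
(x₁, y₁) = (21295, 1716);  21295² − 154·1716² = 1 ✓

21295 1716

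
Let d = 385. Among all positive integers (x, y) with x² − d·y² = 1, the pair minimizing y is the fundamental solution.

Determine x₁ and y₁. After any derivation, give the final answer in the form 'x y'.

95831 4884

d=385: √d = [19; 1,1,1,1,1,…,1,1,38] (ℓ=16, even), read p_15/q_15
i=0: a=19 ⇒ p=19, q=1
…
i=2: a=1 ⇒ p=39, q=2
…
i=5: a=1 ⇒ p=157, q=8
i=6: a=3 ⇒ p=569, q=29
…
i=8: a=2 ⇒ p=2021, q=103
i=9: a=1 ⇒ p=2747, q=140
i=10: a=3 ⇒ p=10262, q=523
…
i=12: a=1 ⇒ p=23271, q=1186
…
i=14: a=1 ⇒ p=59551, q=3035
i=15: a=1 ⇒ p=95831, q=4884
fundamental: x₁=95831, y₁=4884  (since 9183580561 − 385·23853456 = 1)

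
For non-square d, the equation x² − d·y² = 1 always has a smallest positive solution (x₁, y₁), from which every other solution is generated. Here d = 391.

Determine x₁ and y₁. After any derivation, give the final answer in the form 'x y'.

√391 → a₀=19, period (1,3,2,2,1,…,3,1,38); ℓ=16 even so k=15
i=0: a=19 ⇒ p=19, q=1
i=1: a=1 ⇒ p=20, q=1
i=2: a=3 ⇒ p=79, q=4
i=3: a=2 ⇒ p=178, q=9
…
i=5: a=1 ⇒ p=613, q=31
i=6: a=1 ⇒ p=1048, q=53
i=7: a=2 ⇒ p=2709, q=137
i=8: a=19 ⇒ p=52519, q=2656
…
i=10: a=1 ⇒ p=160266, q=8105
i=11: a=1 ⇒ p=268013, q=13554
i=12: a=2 ⇒ p=696292, q=35213
…
i=14: a=3 ⇒ p=5678083, q=287153
i=15: a=1 ⇒ p=7338680, q=371133
→ (7338680, 371133).  Check: 7338680²=53856224142400, 391·371133²=53856224142399, difference 1.

7338680 371133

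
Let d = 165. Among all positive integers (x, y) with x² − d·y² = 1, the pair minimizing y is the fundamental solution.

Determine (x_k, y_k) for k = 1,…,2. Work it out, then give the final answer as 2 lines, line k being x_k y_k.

d=165: √d = [12; 1,5,2,5,1,24] (ℓ=6, even), read p_5/q_5
k=0  a_k=12  p_k/q_k = 12/1
k=1  a_k=1  p_k/q_k = 13/1
k=2  a_k=5  p_k/q_k = 77/6
…
k=4  a_k=5  p_k/q_k = 912/71
k=5  a_k=1  p_k/q_k = 1079/84
fundamental: x₁=1079, y₁=84  (since 1164241 − 165·7056 = 1)
(x_2, y_2) = (1079·1079 + 165·84·84, 1079·84 + 84·1079) = (2328481, 181272)

1079 84
2328481 181272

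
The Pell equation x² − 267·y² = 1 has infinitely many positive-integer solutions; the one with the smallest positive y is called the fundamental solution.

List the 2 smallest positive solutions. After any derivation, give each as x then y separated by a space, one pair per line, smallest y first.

d=267: √d = [16; 2,1,15,1,2,32] (ℓ=6, even), read p_5/q_5
i=0: a=16 ⇒ p=16, q=1
…
i=2: a=1 ⇒ p=49, q=3
i=3: a=15 ⇒ p=768, q=47
i=4: a=1 ⇒ p=817, q=50
i=5: a=2 ⇒ p=2402, q=147
(x₁, y₁) = (2402, 147);  2402² − 267·147² = 1 ✓
n=2: (2402,147)∘(2402,147) = (2402·2402+267·147·147, 2402·147+147·2402) = (11539207,706188)

2402 147
11539207 706188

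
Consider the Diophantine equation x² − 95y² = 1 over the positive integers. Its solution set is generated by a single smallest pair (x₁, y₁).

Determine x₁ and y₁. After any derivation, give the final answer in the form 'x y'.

d=95: √d = [9; 1,2,1,18] (ℓ=4, even), read p_3/q_3
i=0: a=9 ⇒ p=9, q=1
…
i=2: a=2 ⇒ p=29, q=3
i=3: a=1 ⇒ p=39, q=4
fundamental: x₁=39, y₁=4  (since 1521 − 95·16 = 1)

39 4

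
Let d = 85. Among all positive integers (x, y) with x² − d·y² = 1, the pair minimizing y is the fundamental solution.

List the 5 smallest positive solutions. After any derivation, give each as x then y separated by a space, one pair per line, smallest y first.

√85 → a₀=9, period (4,1,1,4,18); ℓ=5 odd so k=9
a_0=9:  p_0=9·1+0=9,  q_0=9·0+1=1
…
a_2=1:  p_2=1·37+9=46,  q_2=1·4+1=5
…
a_5=18:  p_5=18·378+83=6887,  q_5=18·41+9=747
a_6=4:  p_6=4·6887+378=27926,  q_6=4·747+41=3029
a_7=1:  p_7=1·27926+6887=34813,  q_7=1·3029+747=3776
a_8=1:  p_8=1·34813+27926=62739,  q_8=1·3776+3029=6805
a_9=4:  p_9=4·62739+34813=285769,  q_9=4·6805+3776=30996
→ (285769, 30996).  Check: 285769²=81663921361, 85·30996²=81663921360, difference 1.
(x_2, y_2) = (285769·285769 + 85·30996·30996, 285769·30996 + 30996·285769) = (163327842721, 17715391848)
(x_3, y_3) = (285769·163327842721 + 85·30996·17715391848, 285769·17715391848 + 30996·163327842721) = (93348068572789129, 10125019625991228)
(x_4, y_4) = (285769·93348068572789129 + 85·30996·10125019625991228, 285769·10125019625991228 + 30996·93348068572789129) = (53351968415791425367681, 5786833466982059076816)
(x_5, y_5) = (285769·53351968415791425367681 + 85·30996·5786833466982059076816, 285769·5786833466982059076816 + 30996·53351968415791425367681) = (30492677324331251603220874249, 3307395226041867061019271780)

285769 30996
163327842721 17715391848
93348068572789129 10125019625991228
53351968415791425367681 5786833466982059076816
30492677324331251603220874249 3307395226041867061019271780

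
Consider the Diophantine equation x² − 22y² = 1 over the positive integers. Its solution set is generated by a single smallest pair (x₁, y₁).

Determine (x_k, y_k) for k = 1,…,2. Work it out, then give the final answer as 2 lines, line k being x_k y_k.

[4; 1,2,4,2,1,8] for √22; ℓ=6 ⇒ convergent index 5
i=0: a=4 ⇒ p=4, q=1
…
i=4: a=2 ⇒ p=136, q=29
i=5: a=1 ⇒ p=197, q=42
fundamental: x₁=197, y₁=42  (since 38809 − 22·1764 = 1)
(197+42√22)^2 = 77617 + 16548√22

197 42
77617 16548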